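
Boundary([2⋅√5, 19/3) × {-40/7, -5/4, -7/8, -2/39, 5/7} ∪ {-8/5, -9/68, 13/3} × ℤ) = ({-8/5, -9/68, 13/3} × ℤ) ∪ ([2⋅√5, 19/3] × {-40/7, -5/4, -7/8, -2/39, 5/7})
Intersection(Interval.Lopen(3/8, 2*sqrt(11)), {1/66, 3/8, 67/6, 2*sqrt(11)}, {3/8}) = EmptySet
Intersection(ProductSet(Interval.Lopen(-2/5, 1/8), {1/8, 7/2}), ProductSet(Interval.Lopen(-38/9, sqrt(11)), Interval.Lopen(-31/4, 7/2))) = ProductSet(Interval.Lopen(-2/5, 1/8), {1/8, 7/2})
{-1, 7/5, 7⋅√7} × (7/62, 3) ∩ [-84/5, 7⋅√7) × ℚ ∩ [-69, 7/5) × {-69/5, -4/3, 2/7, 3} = {-1} × {2/7}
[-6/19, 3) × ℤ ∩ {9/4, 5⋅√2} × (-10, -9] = {9/4} × {-9}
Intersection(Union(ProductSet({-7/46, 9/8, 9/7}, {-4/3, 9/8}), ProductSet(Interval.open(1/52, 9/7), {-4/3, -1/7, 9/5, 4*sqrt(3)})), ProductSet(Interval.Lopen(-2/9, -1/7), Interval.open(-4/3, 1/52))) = EmptySet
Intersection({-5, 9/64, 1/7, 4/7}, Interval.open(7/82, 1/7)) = {9/64}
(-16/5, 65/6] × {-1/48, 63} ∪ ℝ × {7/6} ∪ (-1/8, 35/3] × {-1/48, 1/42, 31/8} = (ℝ × {7/6}) ∪ ((-16/5, 65/6] × {-1/48, 63}) ∪ ((-1/8, 35/3] × {-1/48, 1/42, 31/8})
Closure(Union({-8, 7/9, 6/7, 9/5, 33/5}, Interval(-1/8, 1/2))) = Union({-8, 7/9, 6/7, 9/5, 33/5}, Interval(-1/8, 1/2))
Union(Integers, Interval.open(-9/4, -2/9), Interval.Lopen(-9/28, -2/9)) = Union(Integers, Interval.Lopen(-9/4, -2/9))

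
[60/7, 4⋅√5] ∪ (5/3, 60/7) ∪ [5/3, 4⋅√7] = [5/3, 4⋅√7]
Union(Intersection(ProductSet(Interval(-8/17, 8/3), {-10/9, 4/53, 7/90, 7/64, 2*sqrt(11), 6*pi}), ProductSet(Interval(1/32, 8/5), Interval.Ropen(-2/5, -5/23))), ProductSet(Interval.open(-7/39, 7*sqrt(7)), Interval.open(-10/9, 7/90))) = ProductSet(Interval.open(-7/39, 7*sqrt(7)), Interval.open(-10/9, 7/90))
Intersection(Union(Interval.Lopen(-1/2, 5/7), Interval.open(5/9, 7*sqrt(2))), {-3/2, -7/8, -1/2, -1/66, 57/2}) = {-1/66}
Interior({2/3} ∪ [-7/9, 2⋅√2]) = (-7/9, 2⋅√2)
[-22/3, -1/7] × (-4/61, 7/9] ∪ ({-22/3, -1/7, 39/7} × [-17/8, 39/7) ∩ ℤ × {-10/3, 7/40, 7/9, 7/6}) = [-22/3, -1/7] × (-4/61, 7/9]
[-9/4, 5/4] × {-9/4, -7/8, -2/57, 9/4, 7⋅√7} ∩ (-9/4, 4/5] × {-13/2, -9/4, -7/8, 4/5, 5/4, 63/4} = (-9/4, 4/5] × {-9/4, -7/8}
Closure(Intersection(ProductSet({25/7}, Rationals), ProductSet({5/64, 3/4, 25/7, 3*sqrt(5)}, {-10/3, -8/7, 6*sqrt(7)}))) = ProductSet({25/7}, {-10/3, -8/7})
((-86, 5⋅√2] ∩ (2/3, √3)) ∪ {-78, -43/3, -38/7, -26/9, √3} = {-78, -43/3, -38/7, -26/9} ∪ (2/3, √3]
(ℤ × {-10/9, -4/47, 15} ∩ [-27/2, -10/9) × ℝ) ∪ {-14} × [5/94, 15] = ({-14} × [5/94, 15]) ∪ ({-13, -12, …, -2} × {-10/9, -4/47, 15})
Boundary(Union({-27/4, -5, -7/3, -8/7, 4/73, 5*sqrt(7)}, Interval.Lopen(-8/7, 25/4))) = {-27/4, -5, -7/3, -8/7, 25/4, 5*sqrt(7)}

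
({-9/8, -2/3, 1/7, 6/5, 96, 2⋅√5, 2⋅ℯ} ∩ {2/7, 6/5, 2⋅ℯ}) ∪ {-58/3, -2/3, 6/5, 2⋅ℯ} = {-58/3, -2/3, 6/5, 2⋅ℯ}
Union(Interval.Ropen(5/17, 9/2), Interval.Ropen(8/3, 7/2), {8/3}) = Interval.Ropen(5/17, 9/2)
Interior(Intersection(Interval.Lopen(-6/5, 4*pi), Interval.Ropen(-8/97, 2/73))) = Interval.open(-8/97, 2/73)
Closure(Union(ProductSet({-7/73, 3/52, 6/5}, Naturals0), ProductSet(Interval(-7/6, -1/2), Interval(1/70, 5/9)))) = Union(ProductSet({-7/73, 3/52, 6/5}, Naturals0), ProductSet(Interval(-7/6, -1/2), Interval(1/70, 5/9)))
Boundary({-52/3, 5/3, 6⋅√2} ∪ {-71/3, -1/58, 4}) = {-71/3, -52/3, -1/58, 5/3, 4, 6⋅√2}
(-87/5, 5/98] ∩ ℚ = ℚ ∩ (-87/5, 5/98]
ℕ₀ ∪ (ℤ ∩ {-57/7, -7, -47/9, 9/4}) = {-7} ∪ ℕ₀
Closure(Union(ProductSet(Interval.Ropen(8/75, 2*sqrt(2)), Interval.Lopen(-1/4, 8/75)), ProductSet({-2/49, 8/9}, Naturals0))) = Union(ProductSet({-2/49, 8/9}, Naturals0), ProductSet({8/75, 2*sqrt(2)}, Interval(-1/4, 8/75)), ProductSet(Interval(8/75, 2*sqrt(2)), {-1/4, 8/75}), ProductSet(Interval.Ropen(8/75, 2*sqrt(2)), Interval.Lopen(-1/4, 8/75)))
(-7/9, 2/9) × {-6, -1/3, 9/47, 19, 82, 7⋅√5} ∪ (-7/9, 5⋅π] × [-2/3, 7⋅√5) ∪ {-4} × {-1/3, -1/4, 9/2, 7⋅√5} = ({-4} × {-1/3, -1/4, 9/2, 7⋅√5}) ∪ ((-7/9, 2/9) × {-6, -1/3, 9/47, 19, 82, 7⋅√5}) ∪ ((-7/9, 5⋅π] × [-2/3, 7⋅√5))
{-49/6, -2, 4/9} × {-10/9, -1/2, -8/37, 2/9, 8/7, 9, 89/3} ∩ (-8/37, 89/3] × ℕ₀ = {4/9} × {9}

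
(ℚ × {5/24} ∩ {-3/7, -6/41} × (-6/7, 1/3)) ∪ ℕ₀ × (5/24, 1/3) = ({-3/7, -6/41} × {5/24}) ∪ (ℕ₀ × (5/24, 1/3))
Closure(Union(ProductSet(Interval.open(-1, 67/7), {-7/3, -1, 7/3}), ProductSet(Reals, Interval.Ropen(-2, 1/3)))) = Union(ProductSet(Interval(-1, 67/7), {-7/3, 7/3}), ProductSet(Interval.open(-1, 67/7), {-7/3, -1, 7/3}), ProductSet(Reals, Interval(-2, 1/3)))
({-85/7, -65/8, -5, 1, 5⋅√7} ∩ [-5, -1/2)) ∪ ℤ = ℤ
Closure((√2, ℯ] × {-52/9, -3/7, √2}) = [√2, ℯ] × {-52/9, -3/7, √2}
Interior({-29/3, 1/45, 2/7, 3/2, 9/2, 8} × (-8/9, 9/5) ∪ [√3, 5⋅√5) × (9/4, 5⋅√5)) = (√3, 5⋅√5) × (9/4, 5⋅√5)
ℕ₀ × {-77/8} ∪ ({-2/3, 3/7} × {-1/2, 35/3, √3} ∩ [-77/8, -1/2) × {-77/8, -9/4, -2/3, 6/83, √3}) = (ℕ₀ × {-77/8}) ∪ ({-2/3} × {√3})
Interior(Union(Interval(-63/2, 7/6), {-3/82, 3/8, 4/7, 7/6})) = Interval.open(-63/2, 7/6)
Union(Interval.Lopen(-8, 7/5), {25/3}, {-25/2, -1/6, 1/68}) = Union({-25/2, 25/3}, Interval.Lopen(-8, 7/5))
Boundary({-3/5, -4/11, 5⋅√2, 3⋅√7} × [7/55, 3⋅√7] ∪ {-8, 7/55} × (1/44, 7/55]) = ({-8, 7/55} × [1/44, 7/55]) ∪ ({-3/5, -4/11, 5⋅√2, 3⋅√7} × [7/55, 3⋅√7])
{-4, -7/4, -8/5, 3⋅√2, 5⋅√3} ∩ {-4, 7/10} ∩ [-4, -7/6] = {-4}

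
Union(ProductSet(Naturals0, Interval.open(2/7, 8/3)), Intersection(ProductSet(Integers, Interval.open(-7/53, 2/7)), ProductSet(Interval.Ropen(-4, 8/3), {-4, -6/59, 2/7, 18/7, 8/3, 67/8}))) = Union(ProductSet(Naturals0, Interval.open(2/7, 8/3)), ProductSet(Range(-4, 3, 1), {-6/59}))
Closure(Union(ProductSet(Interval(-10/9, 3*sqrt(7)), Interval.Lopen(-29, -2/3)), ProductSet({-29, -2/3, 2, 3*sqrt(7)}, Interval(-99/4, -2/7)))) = Union(ProductSet({-29, -2/3, 2, 3*sqrt(7)}, Interval(-99/4, -2/7)), ProductSet(Interval(-10/9, 3*sqrt(7)), Interval(-29, -2/3)))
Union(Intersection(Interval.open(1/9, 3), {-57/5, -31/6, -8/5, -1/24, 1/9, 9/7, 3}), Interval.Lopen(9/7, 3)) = Interval(9/7, 3)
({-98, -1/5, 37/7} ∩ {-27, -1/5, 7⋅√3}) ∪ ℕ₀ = {-1/5} ∪ ℕ₀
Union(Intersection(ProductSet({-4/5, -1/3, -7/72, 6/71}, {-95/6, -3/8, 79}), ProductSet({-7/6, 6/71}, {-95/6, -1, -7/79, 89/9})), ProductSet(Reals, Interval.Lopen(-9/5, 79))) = Union(ProductSet({6/71}, {-95/6}), ProductSet(Reals, Interval.Lopen(-9/5, 79)))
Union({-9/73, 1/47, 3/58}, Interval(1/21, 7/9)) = Union({-9/73, 1/47}, Interval(1/21, 7/9))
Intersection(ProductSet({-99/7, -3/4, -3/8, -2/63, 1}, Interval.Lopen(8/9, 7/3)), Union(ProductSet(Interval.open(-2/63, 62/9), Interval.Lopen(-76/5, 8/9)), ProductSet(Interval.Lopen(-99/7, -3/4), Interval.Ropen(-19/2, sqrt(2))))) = ProductSet({-3/4}, Interval.open(8/9, sqrt(2)))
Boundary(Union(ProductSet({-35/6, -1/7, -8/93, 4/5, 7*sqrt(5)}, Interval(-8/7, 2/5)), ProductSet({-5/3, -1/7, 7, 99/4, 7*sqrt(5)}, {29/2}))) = Union(ProductSet({-35/6, -1/7, -8/93, 4/5, 7*sqrt(5)}, Interval(-8/7, 2/5)), ProductSet({-5/3, -1/7, 7, 99/4, 7*sqrt(5)}, {29/2}))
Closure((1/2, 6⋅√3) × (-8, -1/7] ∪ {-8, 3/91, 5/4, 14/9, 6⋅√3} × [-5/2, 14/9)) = ({1/2, 6⋅√3} × [-8, -1/7]) ∪ ([1/2, 6⋅√3] × {-8, -1/7}) ∪ ((1/2, 6⋅√3) × (-8, -1/7]) ∪ ({-8, 3/91, 5/4, 14/9, 6⋅√3} × [-5/2, 14/9])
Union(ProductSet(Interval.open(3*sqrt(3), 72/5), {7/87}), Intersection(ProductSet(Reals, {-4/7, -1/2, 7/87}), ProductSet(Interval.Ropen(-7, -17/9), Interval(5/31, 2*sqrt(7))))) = ProductSet(Interval.open(3*sqrt(3), 72/5), {7/87})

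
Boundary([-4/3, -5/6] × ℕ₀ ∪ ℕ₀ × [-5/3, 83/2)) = ([-4/3, -5/6] × ℕ₀) ∪ (ℕ₀ × [-5/3, 83/2])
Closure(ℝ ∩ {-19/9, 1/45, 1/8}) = {-19/9, 1/45, 1/8}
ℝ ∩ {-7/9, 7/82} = {-7/9, 7/82}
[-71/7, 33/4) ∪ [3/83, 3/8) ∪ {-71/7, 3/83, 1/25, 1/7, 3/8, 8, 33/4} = [-71/7, 33/4]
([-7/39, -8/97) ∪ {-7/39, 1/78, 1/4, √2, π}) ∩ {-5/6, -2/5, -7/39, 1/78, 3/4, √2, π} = {-7/39, 1/78, √2, π}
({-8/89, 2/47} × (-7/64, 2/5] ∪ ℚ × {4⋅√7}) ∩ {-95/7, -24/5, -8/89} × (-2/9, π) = {-8/89} × (-7/64, 2/5]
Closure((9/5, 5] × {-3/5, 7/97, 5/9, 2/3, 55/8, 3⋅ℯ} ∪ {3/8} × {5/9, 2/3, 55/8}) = ({3/8} × {5/9, 2/3, 55/8}) ∪ ([9/5, 5] × {-3/5, 7/97, 5/9, 2/3, 55/8, 3⋅ℯ})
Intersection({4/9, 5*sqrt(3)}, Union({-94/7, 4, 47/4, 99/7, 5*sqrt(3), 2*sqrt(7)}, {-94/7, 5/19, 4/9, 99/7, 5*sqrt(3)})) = {4/9, 5*sqrt(3)}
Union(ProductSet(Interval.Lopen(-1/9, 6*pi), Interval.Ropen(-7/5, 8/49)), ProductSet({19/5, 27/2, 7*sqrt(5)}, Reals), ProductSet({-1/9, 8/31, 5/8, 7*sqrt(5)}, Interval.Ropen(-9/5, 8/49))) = Union(ProductSet({19/5, 27/2, 7*sqrt(5)}, Reals), ProductSet({-1/9, 8/31, 5/8, 7*sqrt(5)}, Interval.Ropen(-9/5, 8/49)), ProductSet(Interval.Lopen(-1/9, 6*pi), Interval.Ropen(-7/5, 8/49)))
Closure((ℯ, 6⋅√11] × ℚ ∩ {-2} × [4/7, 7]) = ∅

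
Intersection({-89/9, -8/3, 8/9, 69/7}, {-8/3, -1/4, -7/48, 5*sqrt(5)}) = {-8/3}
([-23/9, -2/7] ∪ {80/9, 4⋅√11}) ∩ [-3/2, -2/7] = [-3/2, -2/7]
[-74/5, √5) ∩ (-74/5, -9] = (-74/5, -9]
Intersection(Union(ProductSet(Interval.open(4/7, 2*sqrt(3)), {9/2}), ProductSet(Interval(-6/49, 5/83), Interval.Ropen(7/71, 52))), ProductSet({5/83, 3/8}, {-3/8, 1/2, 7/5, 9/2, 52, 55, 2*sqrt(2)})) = ProductSet({5/83}, {1/2, 7/5, 9/2, 2*sqrt(2)})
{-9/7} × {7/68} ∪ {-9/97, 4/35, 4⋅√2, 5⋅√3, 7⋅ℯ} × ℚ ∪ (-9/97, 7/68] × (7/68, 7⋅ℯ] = ({-9/7} × {7/68}) ∪ ((-9/97, 7/68] × (7/68, 7⋅ℯ]) ∪ ({-9/97, 4/35, 4⋅√2, 5⋅√3, 7⋅ℯ} × ℚ)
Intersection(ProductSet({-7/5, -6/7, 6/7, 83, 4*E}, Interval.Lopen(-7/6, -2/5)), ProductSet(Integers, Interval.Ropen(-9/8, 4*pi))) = ProductSet({83}, Interval(-9/8, -2/5))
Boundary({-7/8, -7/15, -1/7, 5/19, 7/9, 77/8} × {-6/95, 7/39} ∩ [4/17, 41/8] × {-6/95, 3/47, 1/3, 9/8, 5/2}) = {5/19, 7/9} × {-6/95}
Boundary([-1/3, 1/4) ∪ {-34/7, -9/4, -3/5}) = {-34/7, -9/4, -3/5, -1/3, 1/4}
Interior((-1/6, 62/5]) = (-1/6, 62/5)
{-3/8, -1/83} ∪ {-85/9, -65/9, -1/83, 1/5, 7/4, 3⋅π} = {-85/9, -65/9, -3/8, -1/83, 1/5, 7/4, 3⋅π}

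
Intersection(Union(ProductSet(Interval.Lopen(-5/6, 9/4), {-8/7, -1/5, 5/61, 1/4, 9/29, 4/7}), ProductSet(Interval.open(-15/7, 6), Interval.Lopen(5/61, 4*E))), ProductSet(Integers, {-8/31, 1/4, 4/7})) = ProductSet(Range(-2, 6, 1), {1/4, 4/7})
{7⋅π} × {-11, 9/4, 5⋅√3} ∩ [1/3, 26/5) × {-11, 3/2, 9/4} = ∅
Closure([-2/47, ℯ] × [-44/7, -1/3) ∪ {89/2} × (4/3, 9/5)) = ({89/2} × [4/3, 9/5]) ∪ ([-2/47, ℯ] × [-44/7, -1/3])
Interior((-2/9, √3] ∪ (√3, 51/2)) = (-2/9, 51/2)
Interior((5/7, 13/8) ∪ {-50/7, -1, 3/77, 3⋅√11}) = (5/7, 13/8)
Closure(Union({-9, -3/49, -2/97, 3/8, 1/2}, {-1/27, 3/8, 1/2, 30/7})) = {-9, -3/49, -1/27, -2/97, 3/8, 1/2, 30/7}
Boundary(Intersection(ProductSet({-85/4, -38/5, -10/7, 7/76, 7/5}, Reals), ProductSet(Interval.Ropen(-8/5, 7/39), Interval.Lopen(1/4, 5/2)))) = ProductSet({-10/7, 7/76}, Interval(1/4, 5/2))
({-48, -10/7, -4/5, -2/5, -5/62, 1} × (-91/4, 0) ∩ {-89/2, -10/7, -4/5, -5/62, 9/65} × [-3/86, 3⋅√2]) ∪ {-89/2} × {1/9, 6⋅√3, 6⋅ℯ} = ({-10/7, -4/5, -5/62} × [-3/86, 0)) ∪ ({-89/2} × {1/9, 6⋅√3, 6⋅ℯ})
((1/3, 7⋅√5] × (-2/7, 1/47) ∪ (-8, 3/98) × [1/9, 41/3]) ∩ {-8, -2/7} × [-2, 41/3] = {-2/7} × [1/9, 41/3]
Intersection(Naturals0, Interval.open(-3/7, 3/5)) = Range(0, 1, 1)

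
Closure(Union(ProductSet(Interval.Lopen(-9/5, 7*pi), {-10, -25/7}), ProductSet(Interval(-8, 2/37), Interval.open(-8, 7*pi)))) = Union(ProductSet(Interval(-8, 2/37), Interval(-8, 7*pi)), ProductSet(Interval(-9/5, 7*pi), {-10}), ProductSet(Interval.Lopen(-9/5, 7*pi), {-10, -25/7}))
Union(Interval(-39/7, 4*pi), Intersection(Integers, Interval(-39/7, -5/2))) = Union(Interval(-39/7, 4*pi), Range(-5, -2, 1))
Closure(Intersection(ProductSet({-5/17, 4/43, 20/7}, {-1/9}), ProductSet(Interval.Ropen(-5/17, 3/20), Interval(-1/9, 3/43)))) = ProductSet({-5/17, 4/43}, {-1/9})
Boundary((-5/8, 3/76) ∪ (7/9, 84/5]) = {-5/8, 3/76, 7/9, 84/5}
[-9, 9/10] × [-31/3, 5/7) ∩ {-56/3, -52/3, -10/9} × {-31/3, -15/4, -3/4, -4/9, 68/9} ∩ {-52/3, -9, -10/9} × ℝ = {-10/9} × {-31/3, -15/4, -3/4, -4/9}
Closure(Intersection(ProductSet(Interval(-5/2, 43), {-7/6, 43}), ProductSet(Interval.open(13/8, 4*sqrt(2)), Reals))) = ProductSet(Interval(13/8, 4*sqrt(2)), {-7/6, 43})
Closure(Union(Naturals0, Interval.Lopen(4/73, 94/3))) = Union(Complement(Naturals0, Interval.open(4/73, 94/3)), Interval(4/73, 94/3), Naturals0)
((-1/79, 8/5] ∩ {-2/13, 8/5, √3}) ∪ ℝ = ℝ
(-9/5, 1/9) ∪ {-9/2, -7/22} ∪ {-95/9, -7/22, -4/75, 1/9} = {-95/9, -9/2} ∪ (-9/5, 1/9]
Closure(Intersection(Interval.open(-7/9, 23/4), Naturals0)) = Range(0, 6, 1)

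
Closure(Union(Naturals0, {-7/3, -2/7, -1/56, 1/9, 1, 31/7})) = Union({-7/3, -2/7, -1/56, 1/9, 31/7}, Naturals0)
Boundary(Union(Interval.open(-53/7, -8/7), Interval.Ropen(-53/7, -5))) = {-53/7, -8/7}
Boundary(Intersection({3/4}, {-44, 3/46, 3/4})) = {3/4}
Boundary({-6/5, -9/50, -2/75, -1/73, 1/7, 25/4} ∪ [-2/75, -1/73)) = {-6/5, -9/50, -2/75, -1/73, 1/7, 25/4}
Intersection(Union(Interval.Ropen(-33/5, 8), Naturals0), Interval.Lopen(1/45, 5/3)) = Union(Interval.Lopen(1/45, 5/3), Range(1, 2, 1))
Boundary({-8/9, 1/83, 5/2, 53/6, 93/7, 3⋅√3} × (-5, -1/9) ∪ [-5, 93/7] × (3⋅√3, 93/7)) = ({-5, 93/7} × [3⋅√3, 93/7]) ∪ ([-5, 93/7] × {93/7, 3⋅√3}) ∪ ({-8/9, 1/83, 5/2, 53/6, 93/7, 3⋅√3} × [-5, -1/9])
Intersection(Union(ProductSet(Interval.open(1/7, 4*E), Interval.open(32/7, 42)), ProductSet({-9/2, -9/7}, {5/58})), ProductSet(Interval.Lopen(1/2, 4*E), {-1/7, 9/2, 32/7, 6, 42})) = ProductSet(Interval.open(1/2, 4*E), {6})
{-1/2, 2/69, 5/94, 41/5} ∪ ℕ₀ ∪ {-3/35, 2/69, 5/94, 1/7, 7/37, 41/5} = {-1/2, -3/35, 2/69, 5/94, 1/7, 7/37, 41/5} ∪ ℕ₀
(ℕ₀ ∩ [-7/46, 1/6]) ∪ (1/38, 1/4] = {0} ∪ (1/38, 1/4]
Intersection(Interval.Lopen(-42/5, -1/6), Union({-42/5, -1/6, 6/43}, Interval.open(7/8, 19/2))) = {-1/6}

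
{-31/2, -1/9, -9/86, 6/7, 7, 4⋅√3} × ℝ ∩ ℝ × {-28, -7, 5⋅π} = {-31/2, -1/9, -9/86, 6/7, 7, 4⋅√3} × {-28, -7, 5⋅π}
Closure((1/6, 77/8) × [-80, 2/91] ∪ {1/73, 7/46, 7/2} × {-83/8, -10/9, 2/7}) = ({1/73, 7/46, 7/2} × {-83/8, -10/9, 2/7}) ∪ ([1/6, 77/8] × [-80, 2/91])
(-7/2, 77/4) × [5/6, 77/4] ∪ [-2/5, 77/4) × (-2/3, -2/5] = ((-7/2, 77/4) × [5/6, 77/4]) ∪ ([-2/5, 77/4) × (-2/3, -2/5])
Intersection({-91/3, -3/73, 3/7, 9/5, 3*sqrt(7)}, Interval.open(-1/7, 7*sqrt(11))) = {-3/73, 3/7, 9/5, 3*sqrt(7)}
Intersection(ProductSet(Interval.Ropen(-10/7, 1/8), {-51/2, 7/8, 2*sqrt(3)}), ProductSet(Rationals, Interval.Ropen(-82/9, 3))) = ProductSet(Intersection(Interval.Ropen(-10/7, 1/8), Rationals), {7/8})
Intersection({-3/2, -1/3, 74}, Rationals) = {-3/2, -1/3, 74}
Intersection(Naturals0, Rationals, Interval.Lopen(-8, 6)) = Range(0, 7, 1)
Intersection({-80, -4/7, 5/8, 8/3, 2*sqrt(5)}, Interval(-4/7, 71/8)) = {-4/7, 5/8, 8/3, 2*sqrt(5)}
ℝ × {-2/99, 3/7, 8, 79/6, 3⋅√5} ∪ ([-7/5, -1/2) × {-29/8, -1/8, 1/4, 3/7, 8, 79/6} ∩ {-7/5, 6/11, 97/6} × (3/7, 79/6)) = ℝ × {-2/99, 3/7, 8, 79/6, 3⋅√5}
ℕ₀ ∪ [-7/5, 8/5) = [-7/5, 8/5) ∪ ℕ₀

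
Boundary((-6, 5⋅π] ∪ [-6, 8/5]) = {-6, 5⋅π}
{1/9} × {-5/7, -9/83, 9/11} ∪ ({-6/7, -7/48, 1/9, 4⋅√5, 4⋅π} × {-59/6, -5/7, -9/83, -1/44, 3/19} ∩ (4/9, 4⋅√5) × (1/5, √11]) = {1/9} × {-5/7, -9/83, 9/11}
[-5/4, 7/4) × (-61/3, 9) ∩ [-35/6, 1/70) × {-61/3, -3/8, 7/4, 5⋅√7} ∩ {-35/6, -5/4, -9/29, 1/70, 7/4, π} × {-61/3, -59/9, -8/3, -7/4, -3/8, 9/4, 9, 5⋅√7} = {-5/4, -9/29} × {-3/8}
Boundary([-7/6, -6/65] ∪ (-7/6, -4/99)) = {-7/6, -4/99}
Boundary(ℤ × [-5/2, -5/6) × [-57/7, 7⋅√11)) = ℤ × [-5/2, -5/6] × [-57/7, 7⋅√11]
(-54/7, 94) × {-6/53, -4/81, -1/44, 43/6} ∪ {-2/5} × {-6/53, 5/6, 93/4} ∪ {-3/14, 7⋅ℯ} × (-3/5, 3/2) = ({-2/5} × {-6/53, 5/6, 93/4}) ∪ ({-3/14, 7⋅ℯ} × (-3/5, 3/2)) ∪ ((-54/7, 94) × {-6/53, -4/81, -1/44, 43/6})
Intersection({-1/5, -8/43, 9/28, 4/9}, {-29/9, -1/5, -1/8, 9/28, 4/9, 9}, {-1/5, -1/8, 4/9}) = {-1/5, 4/9}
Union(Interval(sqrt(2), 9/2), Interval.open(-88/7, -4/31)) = Union(Interval.open(-88/7, -4/31), Interval(sqrt(2), 9/2))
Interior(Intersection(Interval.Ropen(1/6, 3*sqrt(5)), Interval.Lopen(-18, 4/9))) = Interval.open(1/6, 4/9)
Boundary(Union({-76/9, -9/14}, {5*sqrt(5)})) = {-76/9, -9/14, 5*sqrt(5)}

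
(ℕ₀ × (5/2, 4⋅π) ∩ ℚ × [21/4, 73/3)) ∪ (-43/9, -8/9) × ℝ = ((-43/9, -8/9) × ℝ) ∪ (ℕ₀ × [21/4, 4⋅π))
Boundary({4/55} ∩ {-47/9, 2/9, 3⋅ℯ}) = ∅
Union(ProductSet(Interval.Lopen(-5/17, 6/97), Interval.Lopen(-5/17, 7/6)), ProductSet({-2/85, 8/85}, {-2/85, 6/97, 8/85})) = Union(ProductSet({-2/85, 8/85}, {-2/85, 6/97, 8/85}), ProductSet(Interval.Lopen(-5/17, 6/97), Interval.Lopen(-5/17, 7/6)))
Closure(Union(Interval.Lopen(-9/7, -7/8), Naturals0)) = Union(Complement(Naturals0, Interval.open(-9/7, -7/8)), Interval(-9/7, -7/8), Naturals0)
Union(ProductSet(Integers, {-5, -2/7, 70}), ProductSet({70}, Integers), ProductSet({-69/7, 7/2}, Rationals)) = Union(ProductSet({70}, Integers), ProductSet({-69/7, 7/2}, Rationals), ProductSet(Integers, {-5, -2/7, 70}))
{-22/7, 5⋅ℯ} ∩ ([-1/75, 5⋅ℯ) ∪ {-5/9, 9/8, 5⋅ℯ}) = {5⋅ℯ}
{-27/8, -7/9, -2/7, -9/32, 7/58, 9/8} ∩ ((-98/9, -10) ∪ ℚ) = {-27/8, -7/9, -2/7, -9/32, 7/58, 9/8}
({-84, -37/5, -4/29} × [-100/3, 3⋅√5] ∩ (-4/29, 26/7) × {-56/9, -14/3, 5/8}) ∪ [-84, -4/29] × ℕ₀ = [-84, -4/29] × ℕ₀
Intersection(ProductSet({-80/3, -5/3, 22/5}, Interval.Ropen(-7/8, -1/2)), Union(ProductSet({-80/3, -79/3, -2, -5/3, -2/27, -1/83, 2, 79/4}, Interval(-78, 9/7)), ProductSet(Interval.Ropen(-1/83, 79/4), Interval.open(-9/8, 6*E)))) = ProductSet({-80/3, -5/3, 22/5}, Interval.Ropen(-7/8, -1/2))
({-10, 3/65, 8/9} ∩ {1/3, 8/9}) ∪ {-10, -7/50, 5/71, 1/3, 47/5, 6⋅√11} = {-10, -7/50, 5/71, 1/3, 8/9, 47/5, 6⋅√11}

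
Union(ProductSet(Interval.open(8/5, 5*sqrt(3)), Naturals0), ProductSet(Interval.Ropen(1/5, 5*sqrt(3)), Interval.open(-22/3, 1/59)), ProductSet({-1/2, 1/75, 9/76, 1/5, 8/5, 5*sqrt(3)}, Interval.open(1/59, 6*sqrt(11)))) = Union(ProductSet({-1/2, 1/75, 9/76, 1/5, 8/5, 5*sqrt(3)}, Interval.open(1/59, 6*sqrt(11))), ProductSet(Interval.Ropen(1/5, 5*sqrt(3)), Interval.open(-22/3, 1/59)), ProductSet(Interval.open(8/5, 5*sqrt(3)), Naturals0))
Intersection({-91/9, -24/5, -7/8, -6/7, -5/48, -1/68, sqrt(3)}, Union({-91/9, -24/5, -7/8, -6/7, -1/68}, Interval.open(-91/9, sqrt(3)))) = {-91/9, -24/5, -7/8, -6/7, -5/48, -1/68}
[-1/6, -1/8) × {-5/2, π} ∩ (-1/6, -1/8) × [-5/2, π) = (-1/6, -1/8) × {-5/2}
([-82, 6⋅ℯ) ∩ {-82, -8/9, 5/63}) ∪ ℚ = ℚ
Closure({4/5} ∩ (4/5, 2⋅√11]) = ∅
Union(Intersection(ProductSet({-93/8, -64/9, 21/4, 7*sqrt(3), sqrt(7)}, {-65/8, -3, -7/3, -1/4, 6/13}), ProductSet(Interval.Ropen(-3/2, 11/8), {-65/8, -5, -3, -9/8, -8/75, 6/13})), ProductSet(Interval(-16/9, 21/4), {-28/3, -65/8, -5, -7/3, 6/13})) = ProductSet(Interval(-16/9, 21/4), {-28/3, -65/8, -5, -7/3, 6/13})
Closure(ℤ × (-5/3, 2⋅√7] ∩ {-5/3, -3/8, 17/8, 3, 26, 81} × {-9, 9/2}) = {3, 26, 81} × {9/2}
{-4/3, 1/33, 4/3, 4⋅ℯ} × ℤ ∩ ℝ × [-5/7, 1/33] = {-4/3, 1/33, 4/3, 4⋅ℯ} × {0}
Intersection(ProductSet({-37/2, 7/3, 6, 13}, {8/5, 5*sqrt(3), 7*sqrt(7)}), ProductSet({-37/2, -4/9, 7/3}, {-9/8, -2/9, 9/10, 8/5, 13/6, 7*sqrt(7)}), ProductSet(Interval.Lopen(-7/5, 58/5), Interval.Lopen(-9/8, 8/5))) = ProductSet({7/3}, {8/5})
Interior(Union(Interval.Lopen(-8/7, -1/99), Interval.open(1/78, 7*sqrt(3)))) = Union(Interval.open(-8/7, -1/99), Interval.open(1/78, 7*sqrt(3)))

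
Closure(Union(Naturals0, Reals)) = Reals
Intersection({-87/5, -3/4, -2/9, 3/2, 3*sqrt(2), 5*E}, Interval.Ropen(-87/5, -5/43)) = {-87/5, -3/4, -2/9}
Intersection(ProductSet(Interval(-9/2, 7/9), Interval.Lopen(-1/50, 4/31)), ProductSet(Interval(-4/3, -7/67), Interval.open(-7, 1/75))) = ProductSet(Interval(-4/3, -7/67), Interval.open(-1/50, 1/75))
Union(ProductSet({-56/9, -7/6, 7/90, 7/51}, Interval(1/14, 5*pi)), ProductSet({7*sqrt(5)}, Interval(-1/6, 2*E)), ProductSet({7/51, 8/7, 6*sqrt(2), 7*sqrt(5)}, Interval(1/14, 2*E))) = Union(ProductSet({7*sqrt(5)}, Interval(-1/6, 2*E)), ProductSet({-56/9, -7/6, 7/90, 7/51}, Interval(1/14, 5*pi)), ProductSet({7/51, 8/7, 6*sqrt(2), 7*sqrt(5)}, Interval(1/14, 2*E)))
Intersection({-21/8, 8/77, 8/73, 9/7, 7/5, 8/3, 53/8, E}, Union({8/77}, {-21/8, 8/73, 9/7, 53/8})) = {-21/8, 8/77, 8/73, 9/7, 53/8}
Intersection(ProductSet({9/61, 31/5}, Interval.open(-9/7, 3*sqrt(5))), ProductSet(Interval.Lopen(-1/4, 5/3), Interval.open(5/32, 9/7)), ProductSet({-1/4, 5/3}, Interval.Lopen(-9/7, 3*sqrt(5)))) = EmptySet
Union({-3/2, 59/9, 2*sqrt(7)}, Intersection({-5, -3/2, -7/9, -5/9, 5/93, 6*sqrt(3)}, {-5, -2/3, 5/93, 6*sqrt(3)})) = {-5, -3/2, 5/93, 59/9, 6*sqrt(3), 2*sqrt(7)}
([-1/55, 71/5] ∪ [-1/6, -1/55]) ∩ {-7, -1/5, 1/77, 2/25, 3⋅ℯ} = {1/77, 2/25, 3⋅ℯ}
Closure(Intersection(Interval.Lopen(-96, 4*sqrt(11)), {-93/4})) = {-93/4}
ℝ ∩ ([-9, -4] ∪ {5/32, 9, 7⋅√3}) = [-9, -4] ∪ {5/32, 9, 7⋅√3}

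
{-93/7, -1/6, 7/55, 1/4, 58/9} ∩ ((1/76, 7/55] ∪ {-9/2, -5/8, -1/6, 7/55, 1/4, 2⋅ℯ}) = {-1/6, 7/55, 1/4}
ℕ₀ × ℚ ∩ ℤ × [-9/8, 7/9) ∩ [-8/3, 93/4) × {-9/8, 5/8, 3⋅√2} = {0, 1, …, 23} × {-9/8, 5/8}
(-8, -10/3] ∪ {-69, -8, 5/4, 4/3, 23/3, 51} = {-69, 5/4, 4/3, 23/3, 51} ∪ [-8, -10/3]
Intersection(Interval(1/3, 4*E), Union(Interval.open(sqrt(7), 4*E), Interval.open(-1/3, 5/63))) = Interval.open(sqrt(7), 4*E)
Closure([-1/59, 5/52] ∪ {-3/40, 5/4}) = {-3/40, 5/4} ∪ [-1/59, 5/52]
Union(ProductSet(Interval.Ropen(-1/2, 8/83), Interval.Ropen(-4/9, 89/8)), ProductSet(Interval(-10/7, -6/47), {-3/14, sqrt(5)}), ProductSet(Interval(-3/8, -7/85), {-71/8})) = Union(ProductSet(Interval(-10/7, -6/47), {-3/14, sqrt(5)}), ProductSet(Interval.Ropen(-1/2, 8/83), Interval.Ropen(-4/9, 89/8)), ProductSet(Interval(-3/8, -7/85), {-71/8}))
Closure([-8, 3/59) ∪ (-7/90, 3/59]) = [-8, 3/59]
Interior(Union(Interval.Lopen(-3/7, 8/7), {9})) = Interval.open(-3/7, 8/7)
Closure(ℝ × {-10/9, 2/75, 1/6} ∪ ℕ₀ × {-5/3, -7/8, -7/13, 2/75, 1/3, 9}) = (ℝ × {-10/9, 2/75, 1/6}) ∪ (ℕ₀ × {-5/3, -7/8, -7/13, 2/75, 1/3, 9})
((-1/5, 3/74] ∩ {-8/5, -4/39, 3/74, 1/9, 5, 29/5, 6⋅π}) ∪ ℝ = ℝ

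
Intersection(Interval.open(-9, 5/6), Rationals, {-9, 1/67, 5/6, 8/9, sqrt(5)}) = {1/67}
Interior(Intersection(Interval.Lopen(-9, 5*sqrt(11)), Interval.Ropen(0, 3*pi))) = Interval.open(0, 3*pi)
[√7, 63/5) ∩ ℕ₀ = {3, 4, …, 12}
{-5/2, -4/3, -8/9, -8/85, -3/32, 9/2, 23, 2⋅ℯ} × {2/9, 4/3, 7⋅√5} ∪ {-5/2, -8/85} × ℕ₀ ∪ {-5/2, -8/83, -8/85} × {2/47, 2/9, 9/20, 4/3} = ({-5/2, -8/85} × ℕ₀) ∪ ({-5/2, -8/83, -8/85} × {2/47, 2/9, 9/20, 4/3}) ∪ ({-5/2, -4/3, -8/9, -8/85, -3/32, 9/2, 23, 2⋅ℯ} × {2/9, 4/3, 7⋅√5})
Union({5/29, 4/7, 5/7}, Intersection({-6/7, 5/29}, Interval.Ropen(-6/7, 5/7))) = {-6/7, 5/29, 4/7, 5/7}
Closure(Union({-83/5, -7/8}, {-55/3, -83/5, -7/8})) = {-55/3, -83/5, -7/8}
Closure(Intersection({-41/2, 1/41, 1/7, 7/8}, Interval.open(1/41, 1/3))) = {1/7}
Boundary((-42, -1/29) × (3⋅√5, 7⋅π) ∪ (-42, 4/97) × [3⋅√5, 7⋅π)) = ({-42, 4/97} × [3⋅√5, 7⋅π]) ∪ ([-42, 4/97] × {3⋅√5, 7⋅π})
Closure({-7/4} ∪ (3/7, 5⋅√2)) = {-7/4} ∪ [3/7, 5⋅√2]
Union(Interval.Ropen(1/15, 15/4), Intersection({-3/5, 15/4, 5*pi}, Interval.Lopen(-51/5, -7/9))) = Interval.Ropen(1/15, 15/4)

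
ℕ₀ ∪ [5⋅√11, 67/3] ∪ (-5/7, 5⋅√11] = (-5/7, 67/3] ∪ ℕ₀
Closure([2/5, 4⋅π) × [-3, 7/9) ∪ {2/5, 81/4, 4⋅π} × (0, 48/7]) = ({2/5, 4⋅π} × [-3, 7/9]) ∪ ([2/5, 4⋅π] × {-3, 7/9}) ∪ ({2/5, 81/4, 4⋅π} × [0, 48/7]) ∪ ([2/5, 4⋅π) × [-3, 7/9))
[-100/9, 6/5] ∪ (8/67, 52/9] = [-100/9, 52/9]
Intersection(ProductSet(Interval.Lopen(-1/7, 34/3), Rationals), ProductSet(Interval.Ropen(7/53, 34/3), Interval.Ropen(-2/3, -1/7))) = ProductSet(Interval.Ropen(7/53, 34/3), Intersection(Interval.Ropen(-2/3, -1/7), Rationals))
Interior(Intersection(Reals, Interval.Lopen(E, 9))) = Interval.open(E, 9)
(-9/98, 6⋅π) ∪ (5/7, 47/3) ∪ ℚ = ℚ ∪ [-9/98, 6⋅π)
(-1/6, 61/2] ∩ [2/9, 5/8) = [2/9, 5/8)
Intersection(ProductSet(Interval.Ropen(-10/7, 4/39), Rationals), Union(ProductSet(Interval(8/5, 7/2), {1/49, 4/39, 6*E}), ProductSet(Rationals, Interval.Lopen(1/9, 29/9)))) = ProductSet(Intersection(Interval.Ropen(-10/7, 4/39), Rationals), Intersection(Interval.Lopen(1/9, 29/9), Rationals))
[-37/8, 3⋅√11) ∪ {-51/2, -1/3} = {-51/2} ∪ [-37/8, 3⋅√11)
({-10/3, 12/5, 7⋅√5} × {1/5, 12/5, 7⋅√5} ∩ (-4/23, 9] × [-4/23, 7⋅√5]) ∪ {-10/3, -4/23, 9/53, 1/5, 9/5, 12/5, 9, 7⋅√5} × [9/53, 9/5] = ({12/5} × {1/5, 12/5, 7⋅√5}) ∪ ({-10/3, -4/23, 9/53, 1/5, 9/5, 12/5, 9, 7⋅√5} × [9/53, 9/5])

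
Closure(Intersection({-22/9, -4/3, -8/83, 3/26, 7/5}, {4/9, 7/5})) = {7/5}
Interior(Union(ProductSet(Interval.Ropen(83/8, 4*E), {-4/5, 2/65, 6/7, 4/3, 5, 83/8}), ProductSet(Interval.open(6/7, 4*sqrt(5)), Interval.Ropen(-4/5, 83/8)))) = ProductSet(Interval.open(6/7, 4*sqrt(5)), Interval.open(-4/5, 83/8))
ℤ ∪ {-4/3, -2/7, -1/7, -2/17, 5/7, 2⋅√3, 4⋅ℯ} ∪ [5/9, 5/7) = ℤ ∪ {-4/3, -2/7, -1/7, -2/17, 2⋅√3, 4⋅ℯ} ∪ [5/9, 5/7]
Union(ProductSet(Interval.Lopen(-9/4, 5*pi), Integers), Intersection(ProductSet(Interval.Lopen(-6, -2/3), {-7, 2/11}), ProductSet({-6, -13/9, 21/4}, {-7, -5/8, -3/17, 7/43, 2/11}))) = Union(ProductSet({-13/9}, {-7, 2/11}), ProductSet(Interval.Lopen(-9/4, 5*pi), Integers))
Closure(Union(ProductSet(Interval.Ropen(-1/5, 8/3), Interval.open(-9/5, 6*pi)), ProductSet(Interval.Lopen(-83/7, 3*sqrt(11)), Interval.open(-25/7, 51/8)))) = Union(ProductSet({-83/7, 3*sqrt(11)}, Interval(-25/7, 51/8)), ProductSet({-1/5, 8/3}, Interval(51/8, 6*pi)), ProductSet(Interval(-83/7, 3*sqrt(11)), {-25/7}), ProductSet(Interval.Lopen(-83/7, 3*sqrt(11)), Interval.open(-25/7, 51/8)), ProductSet(Interval(-1/5, 8/3), {6*pi}), ProductSet(Interval.Ropen(-1/5, 8/3), Interval.open(-9/5, 6*pi)), ProductSet(Union(Interval(-83/7, -1/5), Interval(8/3, 3*sqrt(11))), {-25/7, 51/8}))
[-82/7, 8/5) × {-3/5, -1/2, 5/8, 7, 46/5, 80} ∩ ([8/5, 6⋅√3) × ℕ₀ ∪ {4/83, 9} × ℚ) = {4/83} × {-3/5, -1/2, 5/8, 7, 46/5, 80}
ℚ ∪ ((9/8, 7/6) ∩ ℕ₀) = ℚ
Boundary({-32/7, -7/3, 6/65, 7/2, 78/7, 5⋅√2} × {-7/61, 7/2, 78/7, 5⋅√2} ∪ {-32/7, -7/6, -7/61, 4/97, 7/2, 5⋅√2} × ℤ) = ({-32/7, -7/6, -7/61, 4/97, 7/2, 5⋅√2} × ℤ) ∪ ({-32/7, -7/3, 6/65, 7/2, 78/7, 5⋅√2} × {-7/61, 7/2, 78/7, 5⋅√2})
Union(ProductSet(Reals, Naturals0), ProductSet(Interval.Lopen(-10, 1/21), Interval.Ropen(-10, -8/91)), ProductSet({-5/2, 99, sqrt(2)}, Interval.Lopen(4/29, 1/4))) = Union(ProductSet({-5/2, 99, sqrt(2)}, Interval.Lopen(4/29, 1/4)), ProductSet(Interval.Lopen(-10, 1/21), Interval.Ropen(-10, -8/91)), ProductSet(Reals, Naturals0))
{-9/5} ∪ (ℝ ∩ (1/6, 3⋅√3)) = {-9/5} ∪ (1/6, 3⋅√3)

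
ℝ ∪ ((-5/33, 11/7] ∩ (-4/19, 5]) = (-∞, ∞)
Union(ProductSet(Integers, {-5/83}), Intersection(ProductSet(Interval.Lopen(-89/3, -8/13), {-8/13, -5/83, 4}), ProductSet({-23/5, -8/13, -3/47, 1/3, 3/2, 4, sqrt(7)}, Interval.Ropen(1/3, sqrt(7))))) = ProductSet(Integers, {-5/83})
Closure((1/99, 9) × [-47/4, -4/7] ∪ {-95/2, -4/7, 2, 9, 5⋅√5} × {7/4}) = ([1/99, 9] × [-47/4, -4/7]) ∪ ({-95/2, -4/7, 2, 9, 5⋅√5} × {7/4})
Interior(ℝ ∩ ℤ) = ∅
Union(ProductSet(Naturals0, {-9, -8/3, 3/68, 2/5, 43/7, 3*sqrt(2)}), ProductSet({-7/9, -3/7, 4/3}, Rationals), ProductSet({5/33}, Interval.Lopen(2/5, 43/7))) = Union(ProductSet({5/33}, Interval.Lopen(2/5, 43/7)), ProductSet({-7/9, -3/7, 4/3}, Rationals), ProductSet(Naturals0, {-9, -8/3, 3/68, 2/5, 43/7, 3*sqrt(2)}))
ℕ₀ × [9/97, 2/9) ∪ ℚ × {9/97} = (ℚ × {9/97}) ∪ (ℕ₀ × [9/97, 2/9))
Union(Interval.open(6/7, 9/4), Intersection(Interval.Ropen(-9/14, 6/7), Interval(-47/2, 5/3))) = Union(Interval.Ropen(-9/14, 6/7), Interval.open(6/7, 9/4))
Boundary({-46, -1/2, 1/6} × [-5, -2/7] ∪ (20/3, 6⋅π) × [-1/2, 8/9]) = ({-46, -1/2, 1/6} × [-5, -2/7]) ∪ ({20/3, 6⋅π} × [-1/2, 8/9]) ∪ ([20/3, 6⋅π] × {-1/2, 8/9})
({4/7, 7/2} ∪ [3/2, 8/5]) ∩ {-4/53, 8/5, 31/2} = {8/5}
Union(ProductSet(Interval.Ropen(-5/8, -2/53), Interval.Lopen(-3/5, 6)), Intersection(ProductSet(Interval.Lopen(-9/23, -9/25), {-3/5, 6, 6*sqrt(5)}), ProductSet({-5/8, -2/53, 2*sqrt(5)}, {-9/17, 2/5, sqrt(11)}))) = ProductSet(Interval.Ropen(-5/8, -2/53), Interval.Lopen(-3/5, 6))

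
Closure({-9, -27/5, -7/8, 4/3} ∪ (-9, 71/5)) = [-9, 71/5]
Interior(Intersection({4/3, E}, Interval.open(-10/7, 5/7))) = EmptySet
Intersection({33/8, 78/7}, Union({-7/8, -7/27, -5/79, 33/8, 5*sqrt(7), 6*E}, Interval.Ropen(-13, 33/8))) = {33/8}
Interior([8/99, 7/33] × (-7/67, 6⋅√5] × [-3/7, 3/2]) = (8/99, 7/33) × (-7/67, 6⋅√5) × (-3/7, 3/2)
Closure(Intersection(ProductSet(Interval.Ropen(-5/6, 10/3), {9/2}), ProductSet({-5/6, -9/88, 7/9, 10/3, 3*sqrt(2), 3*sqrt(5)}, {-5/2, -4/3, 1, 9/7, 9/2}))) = ProductSet({-5/6, -9/88, 7/9}, {9/2})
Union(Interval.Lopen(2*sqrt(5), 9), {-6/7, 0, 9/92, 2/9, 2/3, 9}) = Union({-6/7, 0, 9/92, 2/9, 2/3}, Interval.Lopen(2*sqrt(5), 9))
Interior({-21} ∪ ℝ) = ℝ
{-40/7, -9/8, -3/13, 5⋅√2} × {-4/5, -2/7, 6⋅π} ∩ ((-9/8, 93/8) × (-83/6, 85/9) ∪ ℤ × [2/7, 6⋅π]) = {-3/13, 5⋅√2} × {-4/5, -2/7}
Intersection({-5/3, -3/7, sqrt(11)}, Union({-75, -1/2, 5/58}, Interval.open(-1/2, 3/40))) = {-3/7}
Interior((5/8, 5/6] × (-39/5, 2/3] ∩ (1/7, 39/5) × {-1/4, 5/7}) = ∅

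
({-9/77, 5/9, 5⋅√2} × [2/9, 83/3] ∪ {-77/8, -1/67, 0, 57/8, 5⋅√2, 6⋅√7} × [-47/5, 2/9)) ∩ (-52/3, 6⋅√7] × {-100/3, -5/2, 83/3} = ({-9/77, 5/9, 5⋅√2} × {83/3}) ∪ ({-77/8, -1/67, 0, 57/8, 5⋅√2, 6⋅√7} × {-5/2})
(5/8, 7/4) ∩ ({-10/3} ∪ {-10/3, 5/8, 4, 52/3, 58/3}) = ∅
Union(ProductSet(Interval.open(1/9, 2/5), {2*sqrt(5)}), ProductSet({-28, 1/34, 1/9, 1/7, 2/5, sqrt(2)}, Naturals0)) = Union(ProductSet({-28, 1/34, 1/9, 1/7, 2/5, sqrt(2)}, Naturals0), ProductSet(Interval.open(1/9, 2/5), {2*sqrt(5)}))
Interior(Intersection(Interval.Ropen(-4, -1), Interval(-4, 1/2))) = Interval.open(-4, -1)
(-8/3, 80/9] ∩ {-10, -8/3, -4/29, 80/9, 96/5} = {-4/29, 80/9}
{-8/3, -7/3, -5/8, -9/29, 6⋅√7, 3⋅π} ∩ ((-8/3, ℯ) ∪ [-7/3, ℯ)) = {-7/3, -5/8, -9/29}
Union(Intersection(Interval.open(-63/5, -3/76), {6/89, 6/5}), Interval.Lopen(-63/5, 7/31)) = Interval.Lopen(-63/5, 7/31)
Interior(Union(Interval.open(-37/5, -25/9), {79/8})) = Interval.open(-37/5, -25/9)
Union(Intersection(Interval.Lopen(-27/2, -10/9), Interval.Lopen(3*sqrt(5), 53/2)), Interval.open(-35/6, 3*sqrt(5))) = Interval.open(-35/6, 3*sqrt(5))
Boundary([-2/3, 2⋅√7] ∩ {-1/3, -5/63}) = {-1/3, -5/63}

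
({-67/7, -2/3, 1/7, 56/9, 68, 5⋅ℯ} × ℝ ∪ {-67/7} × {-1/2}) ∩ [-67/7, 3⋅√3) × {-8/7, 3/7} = {-67/7, -2/3, 1/7} × {-8/7, 3/7}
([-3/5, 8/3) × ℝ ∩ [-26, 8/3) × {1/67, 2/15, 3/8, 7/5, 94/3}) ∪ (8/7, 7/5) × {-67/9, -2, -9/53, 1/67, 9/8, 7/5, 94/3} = ([-3/5, 8/3) × {1/67, 2/15, 3/8, 7/5, 94/3}) ∪ ((8/7, 7/5) × {-67/9, -2, -9/53, 1/67, 9/8, 7/5, 94/3})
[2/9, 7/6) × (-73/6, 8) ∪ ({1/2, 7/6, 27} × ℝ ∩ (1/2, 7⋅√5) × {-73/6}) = ({7/6} × {-73/6}) ∪ ([2/9, 7/6) × (-73/6, 8))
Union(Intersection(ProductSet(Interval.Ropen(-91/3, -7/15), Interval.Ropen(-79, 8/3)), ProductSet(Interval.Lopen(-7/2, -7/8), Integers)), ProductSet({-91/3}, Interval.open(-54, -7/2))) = Union(ProductSet({-91/3}, Interval.open(-54, -7/2)), ProductSet(Interval.Lopen(-7/2, -7/8), Range(-79, 3, 1)))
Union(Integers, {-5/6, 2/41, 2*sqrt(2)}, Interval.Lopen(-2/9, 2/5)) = Union({-5/6, 2*sqrt(2)}, Integers, Interval.Lopen(-2/9, 2/5))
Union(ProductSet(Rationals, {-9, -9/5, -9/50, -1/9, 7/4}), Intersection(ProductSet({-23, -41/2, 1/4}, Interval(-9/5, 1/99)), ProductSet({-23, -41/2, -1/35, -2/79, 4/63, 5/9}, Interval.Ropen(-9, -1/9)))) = Union(ProductSet({-23, -41/2}, Interval.Ropen(-9/5, -1/9)), ProductSet(Rationals, {-9, -9/5, -9/50, -1/9, 7/4}))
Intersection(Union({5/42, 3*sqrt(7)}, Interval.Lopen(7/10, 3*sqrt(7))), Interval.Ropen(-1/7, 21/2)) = Union({5/42}, Interval.Lopen(7/10, 3*sqrt(7)))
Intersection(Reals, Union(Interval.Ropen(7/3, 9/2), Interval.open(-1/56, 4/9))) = Union(Interval.open(-1/56, 4/9), Interval.Ropen(7/3, 9/2))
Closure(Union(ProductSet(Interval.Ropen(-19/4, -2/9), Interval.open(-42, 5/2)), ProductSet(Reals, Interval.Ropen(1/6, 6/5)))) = Union(ProductSet({-19/4, -2/9}, Union(Interval(-42, 1/6), Interval(6/5, 5/2))), ProductSet(Interval(-19/4, -2/9), {-42, 5/2}), ProductSet(Interval.Ropen(-19/4, -2/9), Interval.open(-42, 5/2)), ProductSet(Reals, Interval.Ropen(1/6, 6/5)), ProductSet(Union(Interval(-oo, -19/4), Interval(-2/9, oo)), {1/6, 6/5}))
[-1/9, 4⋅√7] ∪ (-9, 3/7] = (-9, 4⋅√7]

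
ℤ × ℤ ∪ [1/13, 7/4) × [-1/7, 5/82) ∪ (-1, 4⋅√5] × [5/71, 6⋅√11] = (ℤ × ℤ) ∪ ([1/13, 7/4) × [-1/7, 5/82)) ∪ ((-1, 4⋅√5] × [5/71, 6⋅√11])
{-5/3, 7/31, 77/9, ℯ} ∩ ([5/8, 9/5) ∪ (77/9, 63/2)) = ∅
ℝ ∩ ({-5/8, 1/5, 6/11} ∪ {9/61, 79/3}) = {-5/8, 9/61, 1/5, 6/11, 79/3}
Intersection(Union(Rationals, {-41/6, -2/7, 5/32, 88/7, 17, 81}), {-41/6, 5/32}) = {-41/6, 5/32}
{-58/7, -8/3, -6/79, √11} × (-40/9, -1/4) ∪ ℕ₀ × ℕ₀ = (ℕ₀ × ℕ₀) ∪ ({-58/7, -8/3, -6/79, √11} × (-40/9, -1/4))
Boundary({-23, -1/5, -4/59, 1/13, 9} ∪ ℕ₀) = {-23, -1/5, -4/59, 1/13} ∪ ℕ₀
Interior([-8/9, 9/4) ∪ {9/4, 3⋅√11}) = (-8/9, 9/4)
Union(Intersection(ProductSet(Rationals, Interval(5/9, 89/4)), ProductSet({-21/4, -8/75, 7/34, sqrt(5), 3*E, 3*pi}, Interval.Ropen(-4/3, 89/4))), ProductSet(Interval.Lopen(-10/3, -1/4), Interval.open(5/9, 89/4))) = Union(ProductSet({-21/4, -8/75, 7/34}, Interval.Ropen(5/9, 89/4)), ProductSet(Interval.Lopen(-10/3, -1/4), Interval.open(5/9, 89/4)))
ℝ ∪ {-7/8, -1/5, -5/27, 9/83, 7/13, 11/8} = ℝ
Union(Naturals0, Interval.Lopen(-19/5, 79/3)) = Union(Interval.Lopen(-19/5, 79/3), Naturals0)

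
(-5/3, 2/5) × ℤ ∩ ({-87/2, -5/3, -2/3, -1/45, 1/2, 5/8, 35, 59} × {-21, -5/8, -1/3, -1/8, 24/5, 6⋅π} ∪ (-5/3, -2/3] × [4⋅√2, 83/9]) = ({-2/3, -1/45} × {-21}) ∪ ((-5/3, -2/3] × {6, 7, 8, 9})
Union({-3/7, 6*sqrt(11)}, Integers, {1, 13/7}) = Union({-3/7, 13/7, 6*sqrt(11)}, Integers)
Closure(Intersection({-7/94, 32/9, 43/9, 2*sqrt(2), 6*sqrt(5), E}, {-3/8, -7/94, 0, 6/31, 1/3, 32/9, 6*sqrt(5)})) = {-7/94, 32/9, 6*sqrt(5)}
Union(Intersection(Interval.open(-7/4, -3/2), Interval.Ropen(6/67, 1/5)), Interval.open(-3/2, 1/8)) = Interval.open(-3/2, 1/8)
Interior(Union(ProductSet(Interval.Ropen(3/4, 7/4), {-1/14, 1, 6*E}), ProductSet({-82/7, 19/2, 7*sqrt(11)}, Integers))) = EmptySet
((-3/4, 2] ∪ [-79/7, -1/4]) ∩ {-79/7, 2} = {-79/7, 2}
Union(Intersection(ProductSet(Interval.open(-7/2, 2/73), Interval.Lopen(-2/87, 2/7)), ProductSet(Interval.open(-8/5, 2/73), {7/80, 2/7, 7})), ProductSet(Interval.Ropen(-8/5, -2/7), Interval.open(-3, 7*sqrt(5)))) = Union(ProductSet(Interval.Ropen(-8/5, -2/7), Interval.open(-3, 7*sqrt(5))), ProductSet(Interval.open(-8/5, 2/73), {7/80, 2/7}))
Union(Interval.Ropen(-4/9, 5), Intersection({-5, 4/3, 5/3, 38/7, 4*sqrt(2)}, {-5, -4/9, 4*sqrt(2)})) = Union({-5, 4*sqrt(2)}, Interval.Ropen(-4/9, 5))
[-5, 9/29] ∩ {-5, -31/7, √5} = {-5, -31/7}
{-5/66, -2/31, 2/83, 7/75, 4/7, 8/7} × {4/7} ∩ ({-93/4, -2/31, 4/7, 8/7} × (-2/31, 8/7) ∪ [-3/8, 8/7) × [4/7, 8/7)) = {-5/66, -2/31, 2/83, 7/75, 4/7, 8/7} × {4/7}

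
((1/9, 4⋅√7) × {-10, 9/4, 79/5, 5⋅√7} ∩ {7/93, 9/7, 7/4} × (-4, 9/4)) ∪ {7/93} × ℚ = {7/93} × ℚ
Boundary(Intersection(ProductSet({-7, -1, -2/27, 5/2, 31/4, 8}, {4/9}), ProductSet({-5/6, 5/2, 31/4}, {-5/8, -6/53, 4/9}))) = ProductSet({5/2, 31/4}, {4/9})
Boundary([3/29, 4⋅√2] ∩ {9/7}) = {9/7}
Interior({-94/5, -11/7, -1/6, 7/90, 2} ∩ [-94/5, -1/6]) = ∅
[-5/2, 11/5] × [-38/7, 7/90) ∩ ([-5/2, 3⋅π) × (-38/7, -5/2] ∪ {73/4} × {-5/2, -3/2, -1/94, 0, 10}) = [-5/2, 11/5] × (-38/7, -5/2]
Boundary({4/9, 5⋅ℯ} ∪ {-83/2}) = {-83/2, 4/9, 5⋅ℯ}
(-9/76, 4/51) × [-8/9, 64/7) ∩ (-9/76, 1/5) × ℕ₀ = (-9/76, 4/51) × {0, 1, …, 9}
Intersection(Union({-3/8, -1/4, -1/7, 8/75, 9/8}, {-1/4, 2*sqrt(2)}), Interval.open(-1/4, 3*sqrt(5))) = {-1/7, 8/75, 9/8, 2*sqrt(2)}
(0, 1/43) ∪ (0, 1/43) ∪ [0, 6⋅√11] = [0, 6⋅√11]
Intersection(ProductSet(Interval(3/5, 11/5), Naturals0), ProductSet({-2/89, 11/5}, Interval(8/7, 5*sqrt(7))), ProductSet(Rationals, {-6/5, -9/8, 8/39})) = EmptySet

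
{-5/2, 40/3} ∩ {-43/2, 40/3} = {40/3}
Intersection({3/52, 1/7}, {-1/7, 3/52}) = {3/52}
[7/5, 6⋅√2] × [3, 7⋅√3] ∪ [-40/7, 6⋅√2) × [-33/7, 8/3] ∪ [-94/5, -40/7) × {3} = ([-94/5, -40/7) × {3}) ∪ ([-40/7, 6⋅√2) × [-33/7, 8/3]) ∪ ([7/5, 6⋅√2] × [3, 7⋅√3])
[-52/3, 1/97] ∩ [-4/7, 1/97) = [-4/7, 1/97)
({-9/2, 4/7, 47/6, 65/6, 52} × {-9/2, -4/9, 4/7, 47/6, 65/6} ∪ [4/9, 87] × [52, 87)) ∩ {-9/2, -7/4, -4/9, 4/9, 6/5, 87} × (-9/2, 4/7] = {-9/2} × {-4/9, 4/7}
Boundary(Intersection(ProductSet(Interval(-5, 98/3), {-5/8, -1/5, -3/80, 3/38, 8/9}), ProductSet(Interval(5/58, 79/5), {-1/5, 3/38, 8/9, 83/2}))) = ProductSet(Interval(5/58, 79/5), {-1/5, 3/38, 8/9})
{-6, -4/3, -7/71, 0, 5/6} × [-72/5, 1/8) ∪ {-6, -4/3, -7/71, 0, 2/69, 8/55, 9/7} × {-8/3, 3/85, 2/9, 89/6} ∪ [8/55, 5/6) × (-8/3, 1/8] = ([8/55, 5/6) × (-8/3, 1/8]) ∪ ({-6, -4/3, -7/71, 0, 5/6} × [-72/5, 1/8)) ∪ ({-6, -4/3, -7/71, 0, 2/69, 8/55, 9/7} × {-8/3, 3/85, 2/9, 89/6})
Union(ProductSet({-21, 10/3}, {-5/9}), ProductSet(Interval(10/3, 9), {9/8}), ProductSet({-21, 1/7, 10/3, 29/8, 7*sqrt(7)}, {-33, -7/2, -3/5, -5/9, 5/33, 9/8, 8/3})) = Union(ProductSet({-21, 1/7, 10/3, 29/8, 7*sqrt(7)}, {-33, -7/2, -3/5, -5/9, 5/33, 9/8, 8/3}), ProductSet(Interval(10/3, 9), {9/8}))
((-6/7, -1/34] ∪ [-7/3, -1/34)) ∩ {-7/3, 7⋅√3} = {-7/3}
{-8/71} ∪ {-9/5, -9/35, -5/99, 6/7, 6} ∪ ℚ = ℚ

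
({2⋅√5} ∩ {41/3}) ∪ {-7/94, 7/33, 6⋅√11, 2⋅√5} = {-7/94, 7/33, 6⋅√11, 2⋅√5}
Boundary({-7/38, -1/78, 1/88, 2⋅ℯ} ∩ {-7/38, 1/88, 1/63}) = {-7/38, 1/88}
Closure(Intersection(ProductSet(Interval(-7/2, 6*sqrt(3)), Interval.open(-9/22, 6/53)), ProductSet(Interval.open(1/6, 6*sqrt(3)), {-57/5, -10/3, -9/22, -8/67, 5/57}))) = ProductSet(Interval(1/6, 6*sqrt(3)), {-8/67, 5/57})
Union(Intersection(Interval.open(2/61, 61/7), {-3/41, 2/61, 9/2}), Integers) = Union({9/2}, Integers)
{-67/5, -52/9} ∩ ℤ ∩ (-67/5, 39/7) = ∅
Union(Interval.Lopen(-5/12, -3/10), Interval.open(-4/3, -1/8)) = Interval.open(-4/3, -1/8)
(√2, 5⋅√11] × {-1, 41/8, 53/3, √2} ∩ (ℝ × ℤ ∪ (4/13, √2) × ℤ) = (√2, 5⋅√11] × {-1}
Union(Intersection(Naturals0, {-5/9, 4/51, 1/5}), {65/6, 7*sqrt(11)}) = {65/6, 7*sqrt(11)}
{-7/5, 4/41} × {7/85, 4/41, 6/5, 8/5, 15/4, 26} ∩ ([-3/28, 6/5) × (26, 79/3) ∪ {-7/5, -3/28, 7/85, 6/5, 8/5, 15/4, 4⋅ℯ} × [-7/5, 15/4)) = {-7/5} × {7/85, 4/41, 6/5, 8/5}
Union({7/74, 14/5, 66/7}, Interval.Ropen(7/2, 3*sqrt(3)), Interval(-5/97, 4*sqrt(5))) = Union({66/7}, Interval(-5/97, 4*sqrt(5)))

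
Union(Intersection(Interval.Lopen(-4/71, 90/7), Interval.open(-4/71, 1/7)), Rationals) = Union(Interval(-4/71, 1/7), Rationals)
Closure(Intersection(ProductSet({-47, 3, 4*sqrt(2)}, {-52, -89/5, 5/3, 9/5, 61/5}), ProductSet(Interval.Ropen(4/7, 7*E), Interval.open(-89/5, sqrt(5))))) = ProductSet({3, 4*sqrt(2)}, {5/3, 9/5})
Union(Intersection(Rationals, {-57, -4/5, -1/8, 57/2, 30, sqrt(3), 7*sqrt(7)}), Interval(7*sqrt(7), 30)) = Union({-57, -4/5, -1/8}, Interval(7*sqrt(7), 30))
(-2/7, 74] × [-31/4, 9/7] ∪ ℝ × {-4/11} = (ℝ × {-4/11}) ∪ ((-2/7, 74] × [-31/4, 9/7])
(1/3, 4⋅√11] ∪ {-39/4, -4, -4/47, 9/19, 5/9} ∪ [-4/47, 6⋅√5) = {-39/4, -4} ∪ [-4/47, 6⋅√5)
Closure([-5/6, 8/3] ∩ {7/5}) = {7/5}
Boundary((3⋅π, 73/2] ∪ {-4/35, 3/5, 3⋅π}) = {-4/35, 3/5, 73/2, 3⋅π}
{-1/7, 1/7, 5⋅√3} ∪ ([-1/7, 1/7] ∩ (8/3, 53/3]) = {-1/7, 1/7, 5⋅√3}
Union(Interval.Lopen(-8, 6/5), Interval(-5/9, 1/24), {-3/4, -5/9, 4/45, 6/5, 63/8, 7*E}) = Union({63/8, 7*E}, Interval.Lopen(-8, 6/5))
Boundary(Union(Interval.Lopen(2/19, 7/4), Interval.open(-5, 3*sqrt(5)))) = {-5, 3*sqrt(5)}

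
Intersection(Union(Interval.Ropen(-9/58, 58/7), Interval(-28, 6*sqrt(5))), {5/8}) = {5/8}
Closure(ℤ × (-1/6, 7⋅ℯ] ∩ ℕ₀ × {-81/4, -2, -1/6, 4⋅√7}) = ℕ₀ × {4⋅√7}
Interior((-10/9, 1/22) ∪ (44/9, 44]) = (-10/9, 1/22) ∪ (44/9, 44)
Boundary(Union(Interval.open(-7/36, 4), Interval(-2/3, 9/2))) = {-2/3, 9/2}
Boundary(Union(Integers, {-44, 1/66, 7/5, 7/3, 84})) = Union({1/66, 7/5, 7/3}, Integers)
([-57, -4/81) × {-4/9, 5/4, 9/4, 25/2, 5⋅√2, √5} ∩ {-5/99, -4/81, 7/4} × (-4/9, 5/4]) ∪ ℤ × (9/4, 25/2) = ({-5/99} × {5/4}) ∪ (ℤ × (9/4, 25/2))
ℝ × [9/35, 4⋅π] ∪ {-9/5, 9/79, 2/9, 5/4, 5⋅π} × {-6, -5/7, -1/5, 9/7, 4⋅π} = (ℝ × [9/35, 4⋅π]) ∪ ({-9/5, 9/79, 2/9, 5/4, 5⋅π} × {-6, -5/7, -1/5, 9/7, 4⋅π})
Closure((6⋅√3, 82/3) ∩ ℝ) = [6⋅√3, 82/3]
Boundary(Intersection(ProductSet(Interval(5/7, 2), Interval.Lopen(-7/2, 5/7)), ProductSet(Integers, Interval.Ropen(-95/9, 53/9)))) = ProductSet(Range(1, 3, 1), Interval(-7/2, 5/7))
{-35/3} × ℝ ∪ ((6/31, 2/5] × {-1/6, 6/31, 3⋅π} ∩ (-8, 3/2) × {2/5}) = {-35/3} × ℝ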